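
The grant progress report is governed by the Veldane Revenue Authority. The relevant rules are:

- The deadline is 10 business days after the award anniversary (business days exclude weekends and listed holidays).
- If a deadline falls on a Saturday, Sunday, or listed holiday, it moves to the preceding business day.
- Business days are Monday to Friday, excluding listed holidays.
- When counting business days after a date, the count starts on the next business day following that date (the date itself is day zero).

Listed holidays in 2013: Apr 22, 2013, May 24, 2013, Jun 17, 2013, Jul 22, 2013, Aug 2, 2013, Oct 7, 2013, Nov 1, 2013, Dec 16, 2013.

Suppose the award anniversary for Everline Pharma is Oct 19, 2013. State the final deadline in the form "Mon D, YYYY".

Counting 10 business days after Oct 19, 2013 (skipping weekends and listed holidays) reaches Nov 4, 2013.
Nov 4, 2013 falls on a Monday, which is a business day, so no adjustment is needed.
Deadline: Nov 4, 2013.

Nov 4, 2013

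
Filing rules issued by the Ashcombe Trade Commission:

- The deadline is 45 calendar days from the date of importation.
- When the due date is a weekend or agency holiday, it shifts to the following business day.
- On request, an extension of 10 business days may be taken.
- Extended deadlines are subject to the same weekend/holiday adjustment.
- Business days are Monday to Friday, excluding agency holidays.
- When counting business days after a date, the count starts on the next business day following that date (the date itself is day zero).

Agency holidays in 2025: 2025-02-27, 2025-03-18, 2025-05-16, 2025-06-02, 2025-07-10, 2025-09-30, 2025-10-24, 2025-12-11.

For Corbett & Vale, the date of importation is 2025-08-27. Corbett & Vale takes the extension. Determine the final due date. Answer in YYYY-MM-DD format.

2025-10-28

From 2025-08-27, 45 calendar days later is 2025-10-11.
2025-10-11 falls on a Saturday. Rolling to the next business day gives 2025-10-13, a Monday.
The 10-business-day extension runs from 2025-10-13 to 2025-10-28.
Since 2025-10-28 is a Tuesday and not a holiday, the date is unchanged.
The final due date is 2025-10-28.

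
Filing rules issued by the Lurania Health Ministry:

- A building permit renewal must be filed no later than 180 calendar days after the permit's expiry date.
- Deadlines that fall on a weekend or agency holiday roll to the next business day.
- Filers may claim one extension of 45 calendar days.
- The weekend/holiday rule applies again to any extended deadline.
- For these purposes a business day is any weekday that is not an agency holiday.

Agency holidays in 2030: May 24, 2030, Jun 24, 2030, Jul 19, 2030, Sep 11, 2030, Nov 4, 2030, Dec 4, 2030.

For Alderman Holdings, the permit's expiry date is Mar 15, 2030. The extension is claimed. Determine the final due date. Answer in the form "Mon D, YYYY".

Adding 180 calendar days to Mar 15, 2030 gives Sep 11, 2030.
Sep 11, 2030 is a listed holiday, so it moves to the next business day, Sep 12, 2030 (Thursday).
Add the 45 calendar-day extension to Sep 12, 2030: Oct 27, 2030.
Oct 27, 2030 is a Sunday, so it moves to the next business day, Oct 28, 2030 (Monday).
Deadline: Oct 28, 2030.

Oct 28, 2030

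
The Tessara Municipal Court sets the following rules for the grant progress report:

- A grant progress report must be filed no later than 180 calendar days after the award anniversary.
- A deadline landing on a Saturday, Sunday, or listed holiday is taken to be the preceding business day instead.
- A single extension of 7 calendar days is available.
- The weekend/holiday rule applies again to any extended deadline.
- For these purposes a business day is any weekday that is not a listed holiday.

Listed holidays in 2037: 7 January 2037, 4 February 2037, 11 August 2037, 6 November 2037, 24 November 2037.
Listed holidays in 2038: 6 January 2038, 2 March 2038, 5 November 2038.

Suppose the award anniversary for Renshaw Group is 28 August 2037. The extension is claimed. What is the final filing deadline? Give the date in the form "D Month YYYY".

3 March 2038

180 calendar days after 28 August 2037 is 24 February 2038.
24 February 2038 falls on a Wednesday, which is a business day, so no adjustment is needed.
Applying the 7-calendar-day extension: 24 February 2038 + 7 days = 3 March 2038.
3 March 2038 is a Wednesday and not a listed holiday, so it stands.
So the filing is due 3 March 2038.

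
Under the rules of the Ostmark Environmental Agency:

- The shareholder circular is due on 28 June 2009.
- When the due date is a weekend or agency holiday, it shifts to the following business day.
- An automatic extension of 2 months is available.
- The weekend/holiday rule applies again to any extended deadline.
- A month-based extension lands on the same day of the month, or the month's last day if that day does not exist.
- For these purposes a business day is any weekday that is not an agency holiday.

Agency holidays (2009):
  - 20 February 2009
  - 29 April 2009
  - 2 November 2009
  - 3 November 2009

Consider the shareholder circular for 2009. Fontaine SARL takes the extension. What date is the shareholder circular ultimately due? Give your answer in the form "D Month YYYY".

The statutory due date is 28 June 2009.
28 June 2009 is a Sunday; the next business day is 29 June 2009 (Monday).
The 2 months extension carries 29 June 2009 to 29 August 2009.
29 August 2009 is a Saturday, so it moves to the next business day, 31 August 2009 (Monday).
The final due date is 31 August 2009.

31 August 2009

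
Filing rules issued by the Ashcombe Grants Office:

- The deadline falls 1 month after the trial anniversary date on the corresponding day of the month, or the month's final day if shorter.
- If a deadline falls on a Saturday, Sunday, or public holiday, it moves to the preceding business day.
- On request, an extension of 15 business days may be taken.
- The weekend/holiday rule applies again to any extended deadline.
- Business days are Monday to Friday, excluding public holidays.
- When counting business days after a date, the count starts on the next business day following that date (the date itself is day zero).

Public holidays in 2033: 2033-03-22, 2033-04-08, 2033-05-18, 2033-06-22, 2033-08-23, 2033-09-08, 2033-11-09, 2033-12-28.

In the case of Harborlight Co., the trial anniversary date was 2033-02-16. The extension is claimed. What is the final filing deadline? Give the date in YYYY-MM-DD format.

1 month from 2033-02-16 is 2033-03-16.
2033-03-16 falls on a Wednesday, which is a business day, so no adjustment is needed.
The 15-business-day extension runs from 2033-03-16 to 2033-04-07.
Since 2033-04-07 is a Thursday and not a holiday, the date is unchanged.
Final deadline: 2033-04-07.

2033-04-07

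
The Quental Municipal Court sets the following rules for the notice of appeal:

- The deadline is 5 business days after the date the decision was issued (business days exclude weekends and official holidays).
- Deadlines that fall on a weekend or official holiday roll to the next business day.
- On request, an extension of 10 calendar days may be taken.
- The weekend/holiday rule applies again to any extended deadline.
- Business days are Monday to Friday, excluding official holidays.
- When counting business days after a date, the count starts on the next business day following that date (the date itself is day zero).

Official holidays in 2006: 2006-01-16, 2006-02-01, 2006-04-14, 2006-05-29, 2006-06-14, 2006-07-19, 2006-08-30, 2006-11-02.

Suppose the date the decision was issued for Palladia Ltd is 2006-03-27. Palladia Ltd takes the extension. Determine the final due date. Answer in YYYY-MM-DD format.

5 business days after 2006-03-27, excluding weekends and holidays, is 2006-04-03.
Since 2006-04-03 is a Monday and not a holiday, the date is unchanged.
The 10-calendar-day extension moves the deadline from 2006-04-03 to 2006-04-13.
2006-04-13 (Thursday) is already a business day.
The final due date is 2006-04-13.

2006-04-13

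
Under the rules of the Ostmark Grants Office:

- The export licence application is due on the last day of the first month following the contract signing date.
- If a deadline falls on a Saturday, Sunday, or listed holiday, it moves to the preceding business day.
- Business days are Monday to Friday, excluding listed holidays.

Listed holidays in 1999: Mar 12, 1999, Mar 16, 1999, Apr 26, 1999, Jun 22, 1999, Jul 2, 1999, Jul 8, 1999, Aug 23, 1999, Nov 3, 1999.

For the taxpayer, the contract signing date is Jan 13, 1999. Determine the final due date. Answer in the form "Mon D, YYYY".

1 month after Jan 13, 1999 is February 1999; that month ends on Feb 28, 1999.
Feb 28, 1999 is a Sunday, so it moves to the preceding business day, Feb 26, 1999 (Friday).
The final due date is Feb 26, 1999.

Feb 26, 1999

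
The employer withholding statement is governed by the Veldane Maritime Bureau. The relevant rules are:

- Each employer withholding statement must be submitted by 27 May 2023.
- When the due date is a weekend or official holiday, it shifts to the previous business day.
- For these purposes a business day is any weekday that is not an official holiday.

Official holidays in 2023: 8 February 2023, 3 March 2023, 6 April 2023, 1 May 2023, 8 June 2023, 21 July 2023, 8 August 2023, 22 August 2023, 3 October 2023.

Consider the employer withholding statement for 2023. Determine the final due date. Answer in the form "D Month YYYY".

26 May 2023

The stated deadline is 27 May 2023.
Because 27 May 2023 is a Saturday, the deadline becomes 26 May 2023 (Friday).
So the filing is due 26 May 2023.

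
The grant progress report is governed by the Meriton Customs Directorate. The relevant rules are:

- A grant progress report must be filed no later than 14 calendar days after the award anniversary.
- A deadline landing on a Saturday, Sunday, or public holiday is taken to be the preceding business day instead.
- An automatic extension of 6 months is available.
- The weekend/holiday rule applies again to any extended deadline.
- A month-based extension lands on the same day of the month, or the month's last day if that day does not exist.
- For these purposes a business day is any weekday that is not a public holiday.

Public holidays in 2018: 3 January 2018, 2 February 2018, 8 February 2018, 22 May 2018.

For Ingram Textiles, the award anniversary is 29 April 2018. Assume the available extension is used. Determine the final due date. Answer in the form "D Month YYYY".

From 29 April 2018, 14 calendar days later is 13 May 2018.
13 May 2018 is a Sunday, so it moves to the preceding business day, 11 May 2018 (Friday).
The 6 months extension carries 11 May 2018 to 11 November 2018.
Because 11 November 2018 is a Sunday, the deadline becomes 9 November 2018 (Friday).
Final deadline: 9 November 2018.

9 November 2018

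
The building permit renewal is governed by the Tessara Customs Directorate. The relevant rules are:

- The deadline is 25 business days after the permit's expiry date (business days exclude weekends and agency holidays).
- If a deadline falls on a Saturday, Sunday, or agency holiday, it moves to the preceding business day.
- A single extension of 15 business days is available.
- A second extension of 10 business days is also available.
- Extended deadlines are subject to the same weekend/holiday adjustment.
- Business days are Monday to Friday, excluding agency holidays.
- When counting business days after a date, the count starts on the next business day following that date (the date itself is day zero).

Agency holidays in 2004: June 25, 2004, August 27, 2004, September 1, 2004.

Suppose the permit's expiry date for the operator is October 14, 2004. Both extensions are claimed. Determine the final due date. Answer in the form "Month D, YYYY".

Starting the day after October 14, 2004 and counting 25 business days lands on November 18, 2004.
November 18, 2004 is a Thursday and not a listed holiday, so it stands.
The 15-business-day extension runs from November 18, 2004 to December 9, 2004.
December 9, 2004 (Thursday) is already a business day.
Counting 10 further business days from December 9, 2004 reaches December 23, 2004.
Since December 23, 2004 is a Thursday and not a holiday, the date is unchanged.
Final deadline: December 23, 2004.

December 23, 2004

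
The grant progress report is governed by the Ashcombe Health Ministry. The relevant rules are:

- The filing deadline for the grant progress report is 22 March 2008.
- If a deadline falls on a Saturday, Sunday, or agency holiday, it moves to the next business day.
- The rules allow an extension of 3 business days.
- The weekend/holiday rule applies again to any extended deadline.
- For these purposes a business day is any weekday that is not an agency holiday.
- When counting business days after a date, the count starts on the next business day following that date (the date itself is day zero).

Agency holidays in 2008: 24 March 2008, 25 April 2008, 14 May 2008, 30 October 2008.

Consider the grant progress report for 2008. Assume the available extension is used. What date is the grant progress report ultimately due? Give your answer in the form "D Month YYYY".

28 March 2008

Start from the fixed due date, 22 March 2008.
22 March 2008 is a Saturday, so it moves to the next business day, 25 March 2008 (Tuesday).
Counting 3 further business days from 25 March 2008 reaches 28 March 2008.
28 March 2008 is a Friday and not a listed holiday, so it stands.
So the filing is due 28 March 2008.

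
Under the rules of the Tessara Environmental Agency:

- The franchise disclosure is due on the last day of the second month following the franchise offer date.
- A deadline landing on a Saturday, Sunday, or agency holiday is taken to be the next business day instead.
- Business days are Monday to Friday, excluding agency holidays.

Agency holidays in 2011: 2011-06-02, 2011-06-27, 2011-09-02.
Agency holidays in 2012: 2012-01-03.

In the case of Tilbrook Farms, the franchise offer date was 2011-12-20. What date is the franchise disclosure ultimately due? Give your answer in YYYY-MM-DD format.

2 months after 2011-12-20 is February 2012; that month ends on 2012-02-29.
Since 2012-02-29 is a Wednesday and not a holiday, the date is unchanged.
The final due date is 2012-02-29.

2012-02-29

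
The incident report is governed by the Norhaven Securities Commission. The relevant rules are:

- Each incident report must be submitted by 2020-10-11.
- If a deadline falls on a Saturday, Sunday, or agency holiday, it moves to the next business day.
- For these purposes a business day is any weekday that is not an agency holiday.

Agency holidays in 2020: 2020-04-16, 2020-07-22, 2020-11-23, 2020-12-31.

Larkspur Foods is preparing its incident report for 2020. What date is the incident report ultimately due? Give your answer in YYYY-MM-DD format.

The stated deadline is 2020-10-11.
2020-10-11 falls on a Sunday. Rolling to the next business day gives 2020-10-12, a Monday.
So the filing is due 2020-10-12.

2020-10-12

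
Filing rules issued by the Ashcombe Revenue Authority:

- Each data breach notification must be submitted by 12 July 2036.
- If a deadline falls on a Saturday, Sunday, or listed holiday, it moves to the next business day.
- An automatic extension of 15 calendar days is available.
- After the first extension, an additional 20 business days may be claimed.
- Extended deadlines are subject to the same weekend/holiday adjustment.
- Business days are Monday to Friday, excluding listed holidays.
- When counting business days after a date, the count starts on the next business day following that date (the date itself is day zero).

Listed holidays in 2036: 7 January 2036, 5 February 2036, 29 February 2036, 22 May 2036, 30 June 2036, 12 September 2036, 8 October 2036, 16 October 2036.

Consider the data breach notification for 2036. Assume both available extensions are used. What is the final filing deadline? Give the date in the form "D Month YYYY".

26 August 2036

The stated deadline is 12 July 2036.
12 July 2036 falls on a Saturday. Rolling to the next business day gives 14 July 2036, a Monday.
The 15-calendar-day extension moves the deadline from 14 July 2036 to 29 July 2036.
Since 29 July 2036 is a Tuesday and not a holiday, the date is unchanged.
The 20-business-day extension runs from 29 July 2036 to 26 August 2036.
26 August 2036 (Tuesday) is already a business day.
Deadline: 26 August 2036.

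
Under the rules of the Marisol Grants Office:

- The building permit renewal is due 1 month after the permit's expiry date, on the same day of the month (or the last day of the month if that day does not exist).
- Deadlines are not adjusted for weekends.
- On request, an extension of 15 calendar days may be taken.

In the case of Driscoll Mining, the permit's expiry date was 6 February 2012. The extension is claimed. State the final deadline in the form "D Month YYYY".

1 month from 6 February 2012 is 6 March 2012.
No adjustment is made for weekends or holidays, so 6 March 2012 stands.
Add the 15 calendar-day extension to 6 March 2012: 21 March 2012.
No adjustment is made for weekends or holidays, so 21 March 2012 stands.
Final deadline: 21 March 2012.

21 March 2012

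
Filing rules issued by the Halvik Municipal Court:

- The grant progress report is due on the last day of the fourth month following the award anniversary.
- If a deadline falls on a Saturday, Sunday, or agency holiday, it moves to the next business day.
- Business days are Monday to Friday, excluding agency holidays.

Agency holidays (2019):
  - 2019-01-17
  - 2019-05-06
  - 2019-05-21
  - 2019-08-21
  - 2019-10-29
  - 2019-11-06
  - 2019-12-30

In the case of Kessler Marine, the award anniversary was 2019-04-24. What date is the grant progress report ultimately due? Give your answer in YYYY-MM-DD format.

2019-09-02

The fourth month after 2019-04-24 is August 2019, whose last day is 2019-08-31.
Because 2019-08-31 is a Saturday, the deadline becomes 2019-09-02 (Monday).
The final due date is 2019-09-02.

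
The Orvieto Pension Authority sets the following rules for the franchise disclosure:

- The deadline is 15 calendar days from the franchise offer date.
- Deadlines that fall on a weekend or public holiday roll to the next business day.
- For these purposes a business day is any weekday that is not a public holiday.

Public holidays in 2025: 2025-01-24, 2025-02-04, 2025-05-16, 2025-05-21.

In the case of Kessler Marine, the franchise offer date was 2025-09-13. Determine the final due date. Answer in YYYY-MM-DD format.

2025-09-29

Adding 15 calendar days to 2025-09-13 gives 2025-09-28.
2025-09-28 is a Sunday, so it moves to the next business day, 2025-09-29 (Monday).
Deadline: 2025-09-29.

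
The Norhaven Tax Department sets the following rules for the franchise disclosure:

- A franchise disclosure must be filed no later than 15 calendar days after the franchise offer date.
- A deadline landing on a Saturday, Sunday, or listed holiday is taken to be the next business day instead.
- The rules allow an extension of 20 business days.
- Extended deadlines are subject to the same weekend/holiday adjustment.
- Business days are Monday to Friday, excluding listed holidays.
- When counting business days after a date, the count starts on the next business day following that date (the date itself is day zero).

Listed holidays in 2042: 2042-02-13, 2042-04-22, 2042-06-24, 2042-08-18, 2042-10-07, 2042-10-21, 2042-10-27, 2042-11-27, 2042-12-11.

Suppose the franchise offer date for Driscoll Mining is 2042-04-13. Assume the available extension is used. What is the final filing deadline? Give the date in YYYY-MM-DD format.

2042-05-26

From 2042-04-13, 15 calendar days later is 2042-04-28.
2042-04-28 is a Monday and not a listed holiday, so it stands.
Counting 20 further business days from 2042-04-28 reaches 2042-05-26.
2042-05-26 falls on a Monday, which is a business day, so no adjustment is needed.
Final deadline: 2042-05-26.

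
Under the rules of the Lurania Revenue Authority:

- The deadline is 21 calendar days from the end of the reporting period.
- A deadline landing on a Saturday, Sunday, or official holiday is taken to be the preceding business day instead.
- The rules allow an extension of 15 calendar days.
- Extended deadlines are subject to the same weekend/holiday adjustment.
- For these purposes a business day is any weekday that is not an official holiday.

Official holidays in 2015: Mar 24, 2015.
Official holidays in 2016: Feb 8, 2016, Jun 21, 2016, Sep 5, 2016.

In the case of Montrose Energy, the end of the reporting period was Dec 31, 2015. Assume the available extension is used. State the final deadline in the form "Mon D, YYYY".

Feb 5, 2016

21 calendar days after Dec 31, 2015 is Jan 21, 2016.
Jan 21, 2016 (Thursday) is already a business day.
The 15-calendar-day extension moves the deadline from Jan 21, 2016 to Feb 5, 2016.
Feb 5, 2016 is a Friday and not a listed holiday, so it stands.
So the filing is due Feb 5, 2016.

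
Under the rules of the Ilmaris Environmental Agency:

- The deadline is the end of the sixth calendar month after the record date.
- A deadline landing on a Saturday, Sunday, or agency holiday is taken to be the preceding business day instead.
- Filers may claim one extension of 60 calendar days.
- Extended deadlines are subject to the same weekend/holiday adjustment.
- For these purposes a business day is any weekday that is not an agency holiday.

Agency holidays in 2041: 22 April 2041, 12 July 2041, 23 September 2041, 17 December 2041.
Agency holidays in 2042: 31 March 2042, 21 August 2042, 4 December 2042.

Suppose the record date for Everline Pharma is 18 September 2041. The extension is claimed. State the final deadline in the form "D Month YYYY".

The sixth month after 18 September 2041 is March 2042, whose last day is 31 March 2042.
Because 31 March 2042 is a listed holiday, the deadline becomes 28 March 2042 (Friday).
The 60-calendar-day extension moves the deadline from 28 March 2042 to 27 May 2042.
27 May 2042 falls on a Tuesday, which is a business day, so no adjustment is needed.
Final deadline: 27 May 2042.

27 May 2042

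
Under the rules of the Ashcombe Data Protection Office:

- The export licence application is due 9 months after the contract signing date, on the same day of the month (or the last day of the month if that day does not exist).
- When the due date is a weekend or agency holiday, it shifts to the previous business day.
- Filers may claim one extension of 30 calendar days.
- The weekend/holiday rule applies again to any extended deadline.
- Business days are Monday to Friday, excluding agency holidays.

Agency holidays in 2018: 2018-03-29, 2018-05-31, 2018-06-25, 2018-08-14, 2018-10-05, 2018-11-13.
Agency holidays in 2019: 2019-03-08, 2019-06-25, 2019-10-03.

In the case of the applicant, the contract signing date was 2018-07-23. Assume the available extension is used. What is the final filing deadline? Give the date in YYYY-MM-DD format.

9 months after 2018-07-23, on the same day of the month, is 2019-04-23.
2019-04-23 is a Tuesday and not a listed holiday, so it stands.
With the 30-day extension, 2019-04-23 becomes 2019-05-23.
Since 2019-05-23 is a Thursday and not a holiday, the date is unchanged.
Final deadline: 2019-05-23.

2019-05-23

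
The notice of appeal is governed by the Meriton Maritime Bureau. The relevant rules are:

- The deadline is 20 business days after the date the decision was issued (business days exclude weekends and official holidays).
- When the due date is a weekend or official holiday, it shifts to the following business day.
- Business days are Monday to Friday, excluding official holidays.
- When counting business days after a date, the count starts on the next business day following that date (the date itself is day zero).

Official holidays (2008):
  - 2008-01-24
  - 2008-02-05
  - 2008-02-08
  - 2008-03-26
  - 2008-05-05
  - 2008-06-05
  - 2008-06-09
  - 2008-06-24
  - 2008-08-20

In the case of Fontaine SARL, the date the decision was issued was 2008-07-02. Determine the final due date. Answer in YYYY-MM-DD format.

2008-07-30

Counting 20 business days after 2008-07-02 (skipping weekends and listed holidays) reaches 2008-07-30.
2008-07-30 (Wednesday) is already a business day.
So the filing is due 2008-07-30.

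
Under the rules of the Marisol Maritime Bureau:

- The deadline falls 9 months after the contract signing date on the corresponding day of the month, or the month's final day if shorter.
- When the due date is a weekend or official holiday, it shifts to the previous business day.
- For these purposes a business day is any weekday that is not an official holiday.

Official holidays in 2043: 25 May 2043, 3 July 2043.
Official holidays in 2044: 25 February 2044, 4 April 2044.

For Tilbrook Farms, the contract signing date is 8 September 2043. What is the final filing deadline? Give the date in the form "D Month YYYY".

9 months from 8 September 2043 is 8 June 2044.
8 June 2044 (Wednesday) is already a business day.
So the filing is due 8 June 2044.

8 June 2044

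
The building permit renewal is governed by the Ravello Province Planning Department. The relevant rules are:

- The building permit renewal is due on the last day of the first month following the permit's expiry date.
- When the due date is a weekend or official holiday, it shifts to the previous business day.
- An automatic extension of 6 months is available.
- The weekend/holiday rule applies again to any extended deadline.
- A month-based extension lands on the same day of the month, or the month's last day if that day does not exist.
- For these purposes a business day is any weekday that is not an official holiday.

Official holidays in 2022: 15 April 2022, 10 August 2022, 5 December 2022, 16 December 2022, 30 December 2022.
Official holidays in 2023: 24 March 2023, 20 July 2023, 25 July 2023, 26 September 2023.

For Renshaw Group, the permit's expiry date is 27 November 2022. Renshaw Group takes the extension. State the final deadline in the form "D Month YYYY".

1 month after 27 November 2022 falls in December 2022; the last day of that month is 31 December 2022.
Because 31 December 2022 is a Saturday, the deadline becomes 29 December 2022 (Thursday).
Add 6 months to 29 December 2022: 29 June 2023.
Since 29 June 2023 is a Thursday and not a holiday, the date is unchanged.
The final due date is 29 June 2023.

29 June 2023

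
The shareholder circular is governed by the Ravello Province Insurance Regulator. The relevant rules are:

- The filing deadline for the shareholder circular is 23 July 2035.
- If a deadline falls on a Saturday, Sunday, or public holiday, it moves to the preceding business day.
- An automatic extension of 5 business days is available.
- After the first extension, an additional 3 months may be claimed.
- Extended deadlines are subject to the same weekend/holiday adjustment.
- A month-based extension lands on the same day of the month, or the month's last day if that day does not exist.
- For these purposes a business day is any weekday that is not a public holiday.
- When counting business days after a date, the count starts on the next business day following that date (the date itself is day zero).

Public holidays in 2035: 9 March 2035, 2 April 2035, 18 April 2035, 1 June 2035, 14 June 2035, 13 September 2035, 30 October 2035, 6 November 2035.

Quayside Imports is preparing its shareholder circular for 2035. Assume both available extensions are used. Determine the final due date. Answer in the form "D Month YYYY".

Start from the fixed due date, 23 July 2035.
Since 23 July 2035 is a Monday and not a holiday, the date is unchanged.
Applying the 5-business-day extension: 5 business days after 23 July 2035 is 30 July 2035.
30 July 2035 (Monday) is already a business day.
Add 3 months to 30 July 2035: 30 October 2035.
Because 30 October 2035 is a listed holiday, the deadline becomes 29 October 2035 (Monday).
Final deadline: 29 October 2035.

29 October 2035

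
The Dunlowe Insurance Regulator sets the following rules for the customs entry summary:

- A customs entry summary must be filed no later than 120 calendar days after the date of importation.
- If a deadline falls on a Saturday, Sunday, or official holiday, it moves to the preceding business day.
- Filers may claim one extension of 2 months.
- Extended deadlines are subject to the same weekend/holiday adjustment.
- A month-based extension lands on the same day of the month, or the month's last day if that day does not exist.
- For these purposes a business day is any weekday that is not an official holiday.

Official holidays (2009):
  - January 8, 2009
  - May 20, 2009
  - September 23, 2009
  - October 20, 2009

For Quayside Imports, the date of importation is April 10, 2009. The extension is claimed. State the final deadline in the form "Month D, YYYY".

Adding 120 calendar days to April 10, 2009 gives August 8, 2009.
August 8, 2009 is a Saturday; the preceding business day is August 7, 2009 (Friday).
Applying the 2 months extension: 2 months after August 7, 2009 is October 7, 2009.
October 7, 2009 falls on a Wednesday, which is a business day, so no adjustment is needed.
So the filing is due October 7, 2009.

October 7, 2009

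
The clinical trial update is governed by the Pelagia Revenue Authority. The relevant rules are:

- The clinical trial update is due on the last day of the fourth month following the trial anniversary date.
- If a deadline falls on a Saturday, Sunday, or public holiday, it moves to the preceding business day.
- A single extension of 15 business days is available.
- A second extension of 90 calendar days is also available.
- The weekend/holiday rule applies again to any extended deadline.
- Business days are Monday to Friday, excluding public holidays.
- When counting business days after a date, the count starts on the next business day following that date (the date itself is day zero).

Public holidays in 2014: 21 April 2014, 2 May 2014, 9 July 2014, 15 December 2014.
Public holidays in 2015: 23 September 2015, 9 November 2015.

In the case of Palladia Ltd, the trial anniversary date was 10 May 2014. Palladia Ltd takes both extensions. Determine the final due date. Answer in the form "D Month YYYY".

4 months after 10 May 2014 falls in September 2014; the last day of that month is 30 September 2014.
30 September 2014 falls on a Tuesday, which is a business day, so no adjustment is needed.
Applying the 15-business-day extension: 15 business days after 30 September 2014 is 21 October 2014.
21 October 2014 falls on a Tuesday, which is a business day, so no adjustment is needed.
The 90-calendar-day extension moves the deadline from 21 October 2014 to 19 January 2015.
19 January 2015 (Monday) is already a business day.
The final due date is 19 January 2015.

19 January 2015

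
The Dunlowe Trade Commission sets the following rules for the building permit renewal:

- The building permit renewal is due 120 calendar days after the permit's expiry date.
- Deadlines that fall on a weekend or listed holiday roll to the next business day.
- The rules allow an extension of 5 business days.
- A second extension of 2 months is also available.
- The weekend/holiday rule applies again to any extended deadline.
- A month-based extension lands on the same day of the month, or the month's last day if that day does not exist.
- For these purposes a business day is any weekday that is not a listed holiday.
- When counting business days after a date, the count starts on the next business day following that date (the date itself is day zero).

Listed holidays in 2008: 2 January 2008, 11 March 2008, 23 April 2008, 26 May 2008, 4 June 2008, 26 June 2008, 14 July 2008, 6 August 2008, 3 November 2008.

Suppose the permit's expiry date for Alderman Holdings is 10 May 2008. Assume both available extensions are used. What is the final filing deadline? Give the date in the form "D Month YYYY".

Trigger date 10 May 2008 + 120 calendar days = 7 September 2008.
7 September 2008 is a Sunday, so it moves to the next business day, 8 September 2008 (Monday).
Applying the 5-business-day extension: 5 business days after 8 September 2008 is 15 September 2008.
15 September 2008 falls on a Monday, which is a business day, so no adjustment is needed.
Applying the 2 months extension: 2 months after 15 September 2008 is 15 November 2008.
15 November 2008 is a Saturday, so it moves to the next business day, 17 November 2008 (Monday).
So the filing is due 17 November 2008.

17 November 2008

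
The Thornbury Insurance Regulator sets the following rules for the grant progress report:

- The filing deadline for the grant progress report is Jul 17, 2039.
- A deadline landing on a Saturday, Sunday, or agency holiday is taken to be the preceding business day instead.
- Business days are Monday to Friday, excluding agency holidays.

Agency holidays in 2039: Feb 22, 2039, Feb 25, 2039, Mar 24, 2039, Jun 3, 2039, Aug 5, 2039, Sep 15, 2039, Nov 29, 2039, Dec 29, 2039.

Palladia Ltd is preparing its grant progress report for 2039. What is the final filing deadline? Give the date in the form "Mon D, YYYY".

Start from the fixed due date, Jul 17, 2039.
Jul 17, 2039 falls on a Sunday. Rolling to the preceding business day gives Jul 15, 2039, a Friday.
Deadline: Jul 15, 2039.

Jul 15, 2039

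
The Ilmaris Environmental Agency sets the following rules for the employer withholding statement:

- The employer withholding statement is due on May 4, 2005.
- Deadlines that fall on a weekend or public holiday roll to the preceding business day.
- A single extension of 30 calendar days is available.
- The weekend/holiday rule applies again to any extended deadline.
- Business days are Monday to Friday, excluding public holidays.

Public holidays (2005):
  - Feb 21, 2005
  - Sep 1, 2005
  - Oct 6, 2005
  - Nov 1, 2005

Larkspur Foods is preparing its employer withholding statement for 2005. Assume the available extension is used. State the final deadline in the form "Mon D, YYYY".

Start from the fixed due date, May 4, 2005.
May 4, 2005 is a Wednesday and not a listed holiday, so it stands.
Applying the 30-calendar-day extension: May 4, 2005 + 30 days = Jun 3, 2005.
Jun 3, 2005 (Friday) is already a business day.
The final due date is Jun 3, 2005.

Jun 3, 2005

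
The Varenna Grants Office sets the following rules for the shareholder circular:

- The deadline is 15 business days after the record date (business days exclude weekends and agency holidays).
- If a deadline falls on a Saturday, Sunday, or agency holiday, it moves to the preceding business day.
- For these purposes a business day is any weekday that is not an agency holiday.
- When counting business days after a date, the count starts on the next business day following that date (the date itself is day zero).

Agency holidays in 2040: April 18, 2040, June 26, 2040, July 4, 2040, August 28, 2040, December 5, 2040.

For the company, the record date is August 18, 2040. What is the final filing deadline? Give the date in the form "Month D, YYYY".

September 10, 2040

Counting 15 business days after August 18, 2040 (skipping weekends and listed holidays) reaches September 10, 2040.
Since September 10, 2040 is a Monday and not a holiday, the date is unchanged.
Final deadline: September 10, 2040.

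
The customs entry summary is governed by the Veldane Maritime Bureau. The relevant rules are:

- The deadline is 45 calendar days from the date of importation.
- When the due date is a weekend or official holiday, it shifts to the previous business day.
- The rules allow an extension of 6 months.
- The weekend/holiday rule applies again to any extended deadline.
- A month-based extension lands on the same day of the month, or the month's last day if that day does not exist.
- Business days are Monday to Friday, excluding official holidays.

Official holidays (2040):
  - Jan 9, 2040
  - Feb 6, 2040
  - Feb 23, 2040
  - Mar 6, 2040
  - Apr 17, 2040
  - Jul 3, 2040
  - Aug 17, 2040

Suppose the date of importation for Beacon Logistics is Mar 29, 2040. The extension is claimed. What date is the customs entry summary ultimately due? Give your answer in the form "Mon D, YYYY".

Nov 9, 2040

45 calendar days after Mar 29, 2040 is May 13, 2040.
Because May 13, 2040 is a Sunday, the deadline becomes May 11, 2040 (Friday).
Applying the 6 months extension: 6 months after May 11, 2040 is Nov 11, 2040.
Nov 11, 2040 falls on a Sunday. Rolling to the preceding business day gives Nov 9, 2040, a Friday.
Final deadline: Nov 9, 2040.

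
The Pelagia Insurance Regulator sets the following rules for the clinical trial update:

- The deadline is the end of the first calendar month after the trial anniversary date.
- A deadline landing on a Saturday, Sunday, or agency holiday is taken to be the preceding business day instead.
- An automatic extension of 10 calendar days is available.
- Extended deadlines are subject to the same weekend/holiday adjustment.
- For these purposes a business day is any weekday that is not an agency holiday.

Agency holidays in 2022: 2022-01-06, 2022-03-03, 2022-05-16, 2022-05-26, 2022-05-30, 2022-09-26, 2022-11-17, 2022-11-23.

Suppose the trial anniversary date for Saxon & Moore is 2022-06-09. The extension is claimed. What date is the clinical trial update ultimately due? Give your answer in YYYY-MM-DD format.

2022-08-08

1 month after 2022-06-09 falls in July 2022; the last day of that month is 2022-07-31.
Because 2022-07-31 is a Sunday, the deadline becomes 2022-07-29 (Friday).
With the 10-day extension, 2022-07-29 becomes 2022-08-08.
2022-08-08 falls on a Monday, which is a business day, so no adjustment is needed.
Final deadline: 2022-08-08.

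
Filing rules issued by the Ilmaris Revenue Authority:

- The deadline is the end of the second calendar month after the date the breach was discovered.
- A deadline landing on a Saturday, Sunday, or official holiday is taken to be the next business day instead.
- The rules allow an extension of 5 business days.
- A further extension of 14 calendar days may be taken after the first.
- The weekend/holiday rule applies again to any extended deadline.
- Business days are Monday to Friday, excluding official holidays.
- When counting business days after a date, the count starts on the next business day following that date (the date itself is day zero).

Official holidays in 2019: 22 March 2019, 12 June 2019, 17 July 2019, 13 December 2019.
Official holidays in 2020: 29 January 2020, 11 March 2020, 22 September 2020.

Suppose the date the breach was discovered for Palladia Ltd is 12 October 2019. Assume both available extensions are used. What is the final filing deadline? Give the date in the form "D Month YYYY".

2 months after 12 October 2019 is December 2019; that month ends on 31 December 2019.
Since 31 December 2019 is a Tuesday and not a holiday, the date is unchanged.
Counting 5 further business days from 31 December 2019 reaches 7 January 2020.
Since 7 January 2020 is a Tuesday and not a holiday, the date is unchanged.
With the 14-day extension, 7 January 2020 becomes 21 January 2020.
21 January 2020 falls on a Tuesday, which is a business day, so no adjustment is needed.
The final due date is 21 January 2020.

21 January 2020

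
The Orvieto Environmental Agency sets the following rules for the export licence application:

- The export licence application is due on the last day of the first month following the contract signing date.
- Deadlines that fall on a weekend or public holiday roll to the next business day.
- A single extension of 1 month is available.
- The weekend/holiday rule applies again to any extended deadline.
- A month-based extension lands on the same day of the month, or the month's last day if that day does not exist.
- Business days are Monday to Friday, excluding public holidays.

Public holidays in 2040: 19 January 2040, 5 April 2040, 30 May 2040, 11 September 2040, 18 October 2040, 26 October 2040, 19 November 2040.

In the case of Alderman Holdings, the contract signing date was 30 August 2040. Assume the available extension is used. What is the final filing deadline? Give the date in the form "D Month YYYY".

1 November 2040

The first month after 30 August 2040 is September 2040, whose last day is 30 September 2040.
Because 30 September 2040 is a Sunday, the deadline becomes 1 October 2040 (Monday).
Add 1 month to 1 October 2040: 1 November 2040.
1 November 2040 (Thursday) is already a business day.
The final due date is 1 November 2040.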